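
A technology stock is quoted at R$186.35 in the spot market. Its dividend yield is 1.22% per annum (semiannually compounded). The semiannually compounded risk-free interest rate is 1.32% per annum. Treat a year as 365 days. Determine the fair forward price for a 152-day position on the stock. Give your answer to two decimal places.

F = S · (1+r/2)^(2T) / (1+q/2)^(2T)
= 186.35 × 1.005494 / 1.005078 = 186.35 × 1.000414
F = R$186.43

R$186.43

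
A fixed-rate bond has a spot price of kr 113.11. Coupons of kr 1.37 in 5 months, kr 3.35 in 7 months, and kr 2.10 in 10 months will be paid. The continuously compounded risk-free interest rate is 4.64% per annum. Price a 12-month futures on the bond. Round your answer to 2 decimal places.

PV(coupons) I = 1.37·e^(−0.0464·5/12) + 3.35·e^(−0.0464·7/12) + 2.10·e^(−0.0464·10/12)
I = 1.3438 + 3.2605 + 2.0203 = 6.6246
F = (S − I)·e^(rT) = (113.11 − 6.6246) · e^(0.0464·12/12)
= 106.4854 · e^0.046400 = 106.4854 × 1.047493 = kr 111.54

kr 111.54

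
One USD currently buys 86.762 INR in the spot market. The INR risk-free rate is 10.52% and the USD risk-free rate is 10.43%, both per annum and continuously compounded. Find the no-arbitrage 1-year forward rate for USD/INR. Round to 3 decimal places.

F = S·e^((r_INR − r_USD)T) = 86.762 · e^((0.1052 − 0.1043) × 1)
= 86.762 · e^0.000900 = 86.762 × 1.000900
F = 86.840 INR per USD

86.840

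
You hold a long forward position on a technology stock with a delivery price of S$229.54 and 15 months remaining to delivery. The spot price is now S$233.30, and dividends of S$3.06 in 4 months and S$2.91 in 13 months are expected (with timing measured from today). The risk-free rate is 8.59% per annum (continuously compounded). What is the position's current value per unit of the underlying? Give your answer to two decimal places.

S$21.50

PV(remaining dividends) I = 3.06·e^(−0.0859·4/12) + 2.91·e^(−0.0859·13/12) = 5.6250
Current forward F = (S − I)·e^(rT) = (233.30 − 5.6250)·e^(0.0859·15/12) = 227.6750 × 1.113352 = 253.4824
Value (long) = (F − K)·e^(−rT) = (253.4824 − 229.54) × 0.898189 = 21.5048
Value = S$21.50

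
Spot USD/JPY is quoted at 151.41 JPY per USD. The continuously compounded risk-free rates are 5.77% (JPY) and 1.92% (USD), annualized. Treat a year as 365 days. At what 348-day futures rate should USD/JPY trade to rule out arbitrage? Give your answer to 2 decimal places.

F = S·e^((r_JPY − r_USD)T) = 151.41 · e^((0.0577 − 0.0192) × 348/365)
= 151.41 · e^0.036707 = 151.41 × 1.037389
F = 157.07 JPY per USD

157.07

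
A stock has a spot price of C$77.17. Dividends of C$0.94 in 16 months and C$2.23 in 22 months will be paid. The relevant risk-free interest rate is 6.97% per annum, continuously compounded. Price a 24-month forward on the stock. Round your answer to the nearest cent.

C$85.47

PV(dividends) I = 0.94·e^(−0.0697·16/12) + 2.23·e^(−0.0697·22/12)
I = 0.8566 + 1.9625 = 2.8191
F = (S − I)·e^(rT) = (77.17 − 2.8191) · e^(0.0697·24/12)
= 74.3509 · e^0.139400 = 74.3509 × 1.149584 = C$85.47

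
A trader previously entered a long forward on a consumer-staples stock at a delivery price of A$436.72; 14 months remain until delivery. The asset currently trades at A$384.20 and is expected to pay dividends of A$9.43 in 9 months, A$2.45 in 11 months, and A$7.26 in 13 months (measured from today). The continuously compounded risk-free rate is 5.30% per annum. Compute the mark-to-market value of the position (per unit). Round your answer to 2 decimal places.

PV(remaining dividends) I = 9.43·e^(−0.0530·9/12) + 2.45·e^(−0.0530·11/12) + 7.26·e^(−0.0530·13/12) = 18.2512
Current forward F = (S − I)·e^(rT) = (384.20 − 18.2512)·e^(0.0530·14/12) = 365.9488 × 1.063785 = 389.2908
Value (long) = (F − K)·e^(−rT) = (389.2908 − 436.72) × 0.940040 = -44.5853
Value = -A$44.59

-A$44.59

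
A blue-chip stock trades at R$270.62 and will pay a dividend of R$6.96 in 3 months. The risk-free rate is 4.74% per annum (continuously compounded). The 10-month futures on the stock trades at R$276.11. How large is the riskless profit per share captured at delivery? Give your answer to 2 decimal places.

R$1.74 per share

PV(dividends) I = 6.96·e^(−0.0474·3/12) = 6.8780
Fair futures F* = (S − I)·e^(rT) = (270.62 − 6.8780)·e^0.039500 = 263.7420 × 1.040290 = 274.3682
Market R$276.11 > fair 274.3682: forward overpriced → cash-and-carry (borrow at r, buy the stock and collect the dividends, short the forward).
Profit at T = |F_mkt − F*| = |276.11 − 274.3682| = R$1.74 per share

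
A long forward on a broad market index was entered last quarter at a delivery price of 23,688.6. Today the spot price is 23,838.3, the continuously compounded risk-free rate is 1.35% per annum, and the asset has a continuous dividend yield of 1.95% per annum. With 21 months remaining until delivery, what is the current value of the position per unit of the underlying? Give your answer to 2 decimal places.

-96.97

Current fair forward for the remaining 21 months: F = S·e^((r − q)·T), (r − q) = 0.0135 − 0.0195 = -0.0060
F = 23838.3 · e^(-0.0060 × 21/12) = 23838.3 × 0.98955493 = 23589.3073
Value of long forward = (F − K)·e^(−rT) = (23589.3073 − 23688.6) · e^(−0.0135·21/12)
= -99.2927 × 0.97665189 = -96.97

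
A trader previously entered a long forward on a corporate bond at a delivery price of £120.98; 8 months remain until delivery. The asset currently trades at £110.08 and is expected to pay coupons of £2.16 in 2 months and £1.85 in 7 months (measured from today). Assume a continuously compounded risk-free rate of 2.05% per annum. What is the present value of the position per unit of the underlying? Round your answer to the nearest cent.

-£13.24

PV(remaining coupons) I = 2.16·e^(−0.0205·2/12) + 1.85·e^(−0.0205·7/12) = 3.9806
Current forward F = (S − I)·e^(rT) = (110.08 − 3.9806)·e^(0.0205·8/12) = 106.0994 × 1.013760 = 107.5593
Value (long) = (F − K)·e^(−rT) = (107.5593 − 120.98) × 0.986426 = -13.2385
Value = -£13.24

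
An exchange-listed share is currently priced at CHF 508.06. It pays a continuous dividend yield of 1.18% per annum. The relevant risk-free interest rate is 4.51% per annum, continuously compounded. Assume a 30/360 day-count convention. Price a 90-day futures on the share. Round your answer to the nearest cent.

F = S·e^((r − q)T) = 508.06 · e^((0.0451 − 0.0118) × 90/360)
= 508.06 · e^0.008325 = 508.06 × 1.008360
F = CHF 512.31

CHF 512.31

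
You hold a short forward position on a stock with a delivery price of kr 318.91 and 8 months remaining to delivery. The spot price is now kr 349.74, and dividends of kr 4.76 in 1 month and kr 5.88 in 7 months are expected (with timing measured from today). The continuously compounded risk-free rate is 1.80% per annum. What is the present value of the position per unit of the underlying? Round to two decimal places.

-kr 24.06

PV(remaining dividends) I = 4.76·e^(−0.0180·1/12) + 5.88·e^(−0.0180·7/12) = 10.5714
Current forward F = (S − I)·e^(rT) = (349.74 − 10.5714)·e^(0.0180·8/12) = 339.1686 × 1.012072 = 343.2630
Value (long) = (F − K)·e^(−rT) = (343.2630 − 318.91) × 0.988072 = 24.0625
Short position value = −(long value) = -kr 24.06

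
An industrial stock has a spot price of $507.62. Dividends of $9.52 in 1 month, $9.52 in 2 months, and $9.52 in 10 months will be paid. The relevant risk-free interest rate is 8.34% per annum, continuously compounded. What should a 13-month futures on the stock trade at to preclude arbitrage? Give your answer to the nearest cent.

PV(dividends) I = 9.52·e^(−0.0834·1/12) + 9.52·e^(−0.0834·2/12) + 9.52·e^(−0.0834·10/12)
I = 9.4541 + 9.3886 + 8.8808 = 27.7235
F = (S − I)·e^(rT) = (507.62 − 27.7235) · e^(0.0834·13/12)
= 479.8965 · e^0.090350 = 479.8965 × 1.094557 = $525.27

$525.27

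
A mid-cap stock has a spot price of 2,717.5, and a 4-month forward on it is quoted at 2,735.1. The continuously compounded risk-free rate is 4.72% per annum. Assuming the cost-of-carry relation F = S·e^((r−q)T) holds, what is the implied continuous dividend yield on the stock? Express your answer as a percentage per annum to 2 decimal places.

From F = S·e^((r−q)T): (r − q) = ln(F/S)/T
ln(2735.1/2717.5) = ln(1.006477) = 0.006456
(r − q) = 0.006456 / (4/12) = 0.019368
q = r − ln(F/S)/T = 0.0472 − 0.019368 = 0.027832
q = 2.78%

2.78%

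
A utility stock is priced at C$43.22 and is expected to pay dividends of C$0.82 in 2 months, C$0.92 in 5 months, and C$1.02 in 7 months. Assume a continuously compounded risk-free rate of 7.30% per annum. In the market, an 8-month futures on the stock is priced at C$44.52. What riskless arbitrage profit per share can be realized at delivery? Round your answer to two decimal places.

C$1.96 per share

PV(dividends) I = 0.82·e^(−0.0730·2/12) + 0.92·e^(−0.0730·5/12) + 1.02·e^(−0.0730·7/12) = 2.6800
Fair futures F* = (S − I)·e^(rT) = (43.22 − 2.6800)·e^0.048667 = 40.5400 × 1.049871 = 42.5618
Market C$44.52 > fair 42.5618: forward overpriced → cash-and-carry (borrow at r, buy the stock and collect the dividends, short the forward).
Profit at T = |F_mkt − F*| = |44.52 − 42.5618| = C$1.96 per share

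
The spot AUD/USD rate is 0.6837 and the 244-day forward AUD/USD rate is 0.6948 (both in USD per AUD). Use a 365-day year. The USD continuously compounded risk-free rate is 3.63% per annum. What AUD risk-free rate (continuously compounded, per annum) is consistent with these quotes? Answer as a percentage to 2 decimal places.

1.22%

F = S·e^((r_USD − r_AUD)T) ⇒ r_AUD = r_USD − ln(F/S)/T
ln(0.6948/0.6837) = 0.016105; /(244/365) = 0.024091
r_AUD = 0.0363 − 0.024091 = 0.012209
r_AUD = 1.22%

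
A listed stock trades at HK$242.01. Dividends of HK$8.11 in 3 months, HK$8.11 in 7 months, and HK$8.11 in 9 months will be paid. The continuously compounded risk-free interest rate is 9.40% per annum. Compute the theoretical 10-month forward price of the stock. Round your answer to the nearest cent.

HK$236.69

PV(dividends) I = 8.11·e^(−0.0940·3/12) + 8.11·e^(−0.0940·7/12) + 8.11·e^(−0.0940·9/12)
I = 7.9216 + 7.6773 + 7.5579 = 23.1568
F = (S − I)·e^(rT) = (242.01 − 23.1568) · e^(0.0940·10/12)
= 218.8532 · e^0.078333 = 218.8532 × 1.081483 = HK$236.69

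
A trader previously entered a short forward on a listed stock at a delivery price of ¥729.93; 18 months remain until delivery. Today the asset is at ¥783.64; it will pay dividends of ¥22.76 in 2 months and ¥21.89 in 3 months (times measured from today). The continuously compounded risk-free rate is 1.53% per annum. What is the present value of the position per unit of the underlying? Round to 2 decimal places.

-¥25.76

PV(remaining dividends) I = 22.76·e^(−0.0153·2/12) + 21.89·e^(−0.0153·3/12) = 44.5085
Current forward F = (S − I)·e^(rT) = (783.64 − 44.5085)·e^(0.0153·18/12) = 739.1315 × 1.023215 = 756.2904
Value (long) = (F − K)·e^(−rT) = (756.2904 − 729.93) × 0.977311 = 25.7623
Short position value = −(long value) = -¥25.76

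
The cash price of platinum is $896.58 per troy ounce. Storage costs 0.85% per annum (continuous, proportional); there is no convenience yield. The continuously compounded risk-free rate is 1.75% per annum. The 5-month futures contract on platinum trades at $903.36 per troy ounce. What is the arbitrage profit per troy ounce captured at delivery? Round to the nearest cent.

$2.99 per troy ounce

Fair futures: F* = S·e^(carry·T), with carry = (r + u) = 0.0175 + 0.0085 = 0.0260
F* = 896.58 · e^(0.0260 × 5/12) = 896.58 · e^0.010833 = 896.58 × 1.010892 = $906.3455
Market $903.36 < fair $906.3455: forward underpriced → reverse cash-and-carry (short spot, go long the forward).
At maturity, profit = |F_mkt − F*| = |903.36 − 906.3455| = $2.99 per troy ounce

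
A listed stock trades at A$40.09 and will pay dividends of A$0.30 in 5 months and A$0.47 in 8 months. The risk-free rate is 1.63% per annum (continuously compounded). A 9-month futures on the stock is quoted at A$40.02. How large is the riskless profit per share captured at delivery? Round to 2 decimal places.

A$0.21 per share

PV(dividends) I = 0.30·e^(−0.0163·5/12) + 0.47·e^(−0.0163·8/12) = 0.7629
Fair futures F* = (S − I)·e^(rT) = (40.09 − 0.7629)·e^0.012225 = 39.3271 × 1.012300 = 39.8108
Market A$40.02 > fair 39.8108: forward overpriced → cash-and-carry (borrow at r, buy the stock and collect the dividends, short the forward).
Profit at T = |F_mkt − F*| = |40.02 − 39.8108| = A$0.21 per share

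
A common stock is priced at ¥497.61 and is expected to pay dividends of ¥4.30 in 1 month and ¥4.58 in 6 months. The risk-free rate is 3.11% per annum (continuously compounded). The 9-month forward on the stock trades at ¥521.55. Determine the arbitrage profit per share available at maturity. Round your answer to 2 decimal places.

PV(dividends) I = 4.30·e^(−0.0311·1/12) + 4.58·e^(−0.0311·6/12) = 8.7982
Fair forward F* = (S − I)·e^(rT) = (497.61 − 8.7982)·e^0.023325 = 488.8118 × 1.023599 = 500.3473
Market ¥521.55 > fair 500.3473: forward overpriced → cash-and-carry (borrow at r, buy the stock and collect the dividends, short the forward).
Profit at T = |F_mkt − F*| = |521.55 − 500.3473| = ¥21.20 per share

¥21.20 per share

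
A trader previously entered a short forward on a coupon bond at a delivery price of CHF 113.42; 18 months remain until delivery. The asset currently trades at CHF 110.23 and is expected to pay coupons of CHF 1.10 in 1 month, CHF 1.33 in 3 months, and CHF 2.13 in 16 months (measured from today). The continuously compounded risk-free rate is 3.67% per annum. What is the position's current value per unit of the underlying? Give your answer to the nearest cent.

PV(remaining coupons) I = 1.10·e^(−0.0367·1/12) + 1.33·e^(−0.0367·3/12) + 2.13·e^(−0.0367·16/12) = 4.4428
Current forward F = (S − I)·e^(rT) = (110.23 − 4.4428)·e^(0.0367·18/12) = 105.7872 × 1.056593 = 111.7740
Value (long) = (F − K)·e^(−rT) = (111.7740 − 113.42) × 0.946438 = -1.5578
Short position value = −(long value) = CHF 1.56

CHF 1.56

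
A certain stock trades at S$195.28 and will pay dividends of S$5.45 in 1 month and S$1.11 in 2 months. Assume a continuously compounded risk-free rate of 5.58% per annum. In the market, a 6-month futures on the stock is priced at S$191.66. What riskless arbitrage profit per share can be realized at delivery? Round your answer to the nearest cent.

S$2.44 per share

PV(dividends) I = 5.45·e^(−0.0558·1/12) + 1.11·e^(−0.0558·2/12) = 6.5244
Fair futures F* = (S − I)·e^(rT) = (195.28 − 6.5244)·e^0.027900 = 188.7556 × 1.028293 = 194.0961
Market S$191.66 < fair 194.0961: forward underpriced → reverse cash-and-carry (short the stock, invest proceeds at r, pay the dividends, go long the forward).
Profit at T = |F_mkt − F*| = |191.66 − 194.0961| = S$2.44 per share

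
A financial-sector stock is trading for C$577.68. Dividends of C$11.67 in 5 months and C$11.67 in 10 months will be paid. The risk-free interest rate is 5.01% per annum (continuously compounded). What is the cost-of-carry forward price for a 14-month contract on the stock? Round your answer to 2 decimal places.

PV(dividends) I = 11.67·e^(−0.0501·5/12) + 11.67·e^(−0.0501·10/12)
I = 11.4289 + 11.1928 = 22.6217
F = (S − I)·e^(rT) = (577.68 − 22.6217) · e^(0.0501·14/12)
= 555.0583 · e^0.058450 = 555.0583 × 1.060192 = C$588.47

C$588.47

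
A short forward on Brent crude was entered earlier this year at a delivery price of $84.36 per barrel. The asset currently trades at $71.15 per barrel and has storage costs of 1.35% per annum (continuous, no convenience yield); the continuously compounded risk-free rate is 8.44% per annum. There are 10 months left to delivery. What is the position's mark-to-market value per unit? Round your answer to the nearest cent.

$6.68 per barrel

Current fair forward for the remaining 10 months: F = S·e^((r + u)·T), (r + u) = 0.0844 + 0.0135 = 0.0979
F = 71.15 · e^(0.0979 × 10/12) = 71.15 × 1.085004 = 77.1980
Value of long forward = (F − K)·e^(−rT) = (77.1980 − 84.36) · e^(−0.0844·10/12)
= -7.1620 × 0.932083 = -6.68
Short position value = −(long value) = $6.68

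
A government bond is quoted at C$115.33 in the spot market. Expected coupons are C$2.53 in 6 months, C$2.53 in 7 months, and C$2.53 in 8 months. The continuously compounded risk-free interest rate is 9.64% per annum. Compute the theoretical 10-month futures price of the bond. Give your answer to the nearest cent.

PV(coupons) I = 2.53·e^(−0.0964·6/12) + 2.53·e^(−0.0964·7/12) + 2.53·e^(−0.0964·8/12)
I = 2.4109 + 2.3917 + 2.3725 = 7.1751
F = (S − I)·e^(rT) = (115.33 − 7.1751) · e^(0.0964·10/12)
= 108.1549 · e^0.080333 = 108.1549 × 1.083648 = C$117.20

C$117.20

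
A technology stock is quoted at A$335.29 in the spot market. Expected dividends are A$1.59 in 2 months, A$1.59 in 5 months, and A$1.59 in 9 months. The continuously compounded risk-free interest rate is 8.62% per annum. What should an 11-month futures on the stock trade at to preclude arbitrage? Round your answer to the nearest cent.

PV(dividends) I = 1.59·e^(−0.0862·2/12) + 1.59·e^(−0.0862·5/12) + 1.59·e^(−0.0862·9/12)
I = 1.5673 + 1.5339 + 1.4905 = 4.5917
F = (S − I)·e^(rT) = (335.29 − 4.5917) · e^(0.0862·11/12)
= 330.6983 · e^0.079017 = 330.6983 × 1.082223 = A$357.89

A$357.89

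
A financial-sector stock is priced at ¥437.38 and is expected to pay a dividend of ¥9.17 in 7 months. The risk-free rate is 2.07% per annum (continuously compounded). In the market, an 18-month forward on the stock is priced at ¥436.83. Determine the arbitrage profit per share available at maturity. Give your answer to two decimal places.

¥5.00 per share

PV(dividends) I = 9.17·e^(−0.0207·7/12) = 9.0599
Fair forward F* = (S − I)·e^(rT) = (437.38 − 9.0599)·e^0.031050 = 428.3201 × 1.031537 = 441.8280
Market ¥436.83 < fair 441.8280: forward underpriced → reverse cash-and-carry (short the stock, invest proceeds at r, pay the dividends, go long the forward).
Profit at T = |F_mkt − F*| = |436.83 − 441.8280| = ¥5.00 per share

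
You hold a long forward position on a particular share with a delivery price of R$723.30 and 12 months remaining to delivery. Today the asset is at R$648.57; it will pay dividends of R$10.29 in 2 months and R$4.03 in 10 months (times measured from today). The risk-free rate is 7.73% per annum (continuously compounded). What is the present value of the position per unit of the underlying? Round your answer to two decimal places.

-R$34.86

PV(remaining dividends) I = 10.29·e^(−0.0773·2/12) + 4.03·e^(−0.0773·10/12) = 13.9369
Current forward F = (S − I)·e^(rT) = (648.57 − 13.9369)·e^(0.0773·12/12) = 634.6331 × 1.080366 = 685.6360
Value (long) = (F − K)·e^(−rT) = (685.6360 − 723.30) × 0.925612 = -34.8623
Value = -R$34.86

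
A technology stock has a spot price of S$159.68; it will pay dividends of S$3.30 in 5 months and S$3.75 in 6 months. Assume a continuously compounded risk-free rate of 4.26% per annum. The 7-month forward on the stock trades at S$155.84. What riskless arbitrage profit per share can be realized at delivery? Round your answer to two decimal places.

S$0.77 per share

PV(dividends) I = 3.30·e^(−0.0426·5/12) + 3.75·e^(−0.0426·6/12) = 6.9129
Fair forward F* = (S − I)·e^(rT) = (159.68 − 6.9129)·e^0.024850 = 152.7671 × 1.025161 = 156.6109
Market S$155.84 < fair 156.6109: forward underpriced → reverse cash-and-carry (short the stock, invest proceeds at r, pay the dividends, go long the forward).
Profit at T = |F_mkt − F*| = |155.84 − 156.6109| = S$0.77 per share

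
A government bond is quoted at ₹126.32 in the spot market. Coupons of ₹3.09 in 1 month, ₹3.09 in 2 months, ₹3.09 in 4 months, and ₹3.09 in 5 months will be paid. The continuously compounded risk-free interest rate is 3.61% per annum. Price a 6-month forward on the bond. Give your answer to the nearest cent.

PV(coupons) I = 3.09·e^(−0.0361·1/12) + 3.09·e^(−0.0361·2/12) + 3.09·e^(−0.0361·4/12) + 3.09·e^(−0.0361·5/12)
I = 3.0807 + 3.0715 + 3.0530 + 3.0439 = 12.2491
F = (S − I)·e^(rT) = (126.32 − 12.2491) · e^(0.0361·6/12)
= 114.0709 · e^0.018050 = 114.0709 × 1.018214 = ₹116.15

₹116.15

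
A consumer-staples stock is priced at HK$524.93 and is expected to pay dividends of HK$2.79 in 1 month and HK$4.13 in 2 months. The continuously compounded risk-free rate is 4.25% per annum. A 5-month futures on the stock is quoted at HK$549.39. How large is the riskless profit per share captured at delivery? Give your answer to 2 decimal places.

HK$22.09 per share

PV(dividends) I = 2.79·e^(−0.0425·1/12) + 4.13·e^(−0.0425·2/12) = 6.8810
Fair futures F* = (S − I)·e^(rT) = (524.93 − 6.8810)·e^0.017708 = 518.0490 × 1.017866 = 527.3045
Market HK$549.39 > fair 527.3045: forward overpriced → cash-and-carry (borrow at r, buy the stock and collect the dividends, short the forward).
Profit at T = |F_mkt − F*| = |549.39 − 527.3045| = HK$22.09 per share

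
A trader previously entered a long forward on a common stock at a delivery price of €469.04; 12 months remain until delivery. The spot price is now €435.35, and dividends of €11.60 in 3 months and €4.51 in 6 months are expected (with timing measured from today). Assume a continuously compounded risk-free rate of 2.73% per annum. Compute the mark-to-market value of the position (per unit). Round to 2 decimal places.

PV(remaining dividends) I = 11.60·e^(−0.0273·3/12) + 4.51·e^(−0.0273·6/12) = 15.9700
Current forward F = (S − I)·e^(rT) = (435.35 − 15.9700)·e^(0.0273·12/12) = 419.3800 × 1.027676 = 430.9868
Value (long) = (F − K)·e^(−rT) = (430.9868 − 469.04) × 0.973069 = -37.0284
Value = -€37.03

-€37.03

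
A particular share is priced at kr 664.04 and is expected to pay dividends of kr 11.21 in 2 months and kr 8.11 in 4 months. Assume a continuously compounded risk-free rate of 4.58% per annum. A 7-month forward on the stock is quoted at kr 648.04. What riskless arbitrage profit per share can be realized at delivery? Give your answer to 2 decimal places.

kr 14.35 per share

PV(dividends) I = 11.21·e^(−0.0458·2/12) + 8.11·e^(−0.0458·4/12) = 19.1119
Fair forward F* = (S − I)·e^(rT) = (664.04 − 19.1119)·e^0.026717 = 644.9281 × 1.027077 = 662.3908
Market kr 648.04 < fair 662.3908: forward underpriced → reverse cash-and-carry (short the stock, invest proceeds at r, pay the dividends, go long the forward).
Profit at T = |F_mkt − F*| = |648.04 − 662.3908| = kr 14.35 per share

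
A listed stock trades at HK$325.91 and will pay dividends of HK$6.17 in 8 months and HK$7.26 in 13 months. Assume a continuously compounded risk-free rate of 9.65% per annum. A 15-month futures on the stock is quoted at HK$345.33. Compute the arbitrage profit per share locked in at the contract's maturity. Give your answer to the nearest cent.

PV(dividends) I = 6.17·e^(−0.0965·8/12) + 7.26·e^(−0.0965·13/12) = 12.3249
Fair futures F* = (S − I)·e^(rT) = (325.91 − 12.3249)·e^0.120625 = 313.5851 × 1.128202 = 353.7873
Market HK$345.33 < fair 353.7873: forward underpriced → reverse cash-and-carry (short the stock, invest proceeds at r, pay the dividends, go long the forward).
Profit at T = |F_mkt − F*| = |345.33 − 353.7873| = HK$8.46 per share

HK$8.46 per share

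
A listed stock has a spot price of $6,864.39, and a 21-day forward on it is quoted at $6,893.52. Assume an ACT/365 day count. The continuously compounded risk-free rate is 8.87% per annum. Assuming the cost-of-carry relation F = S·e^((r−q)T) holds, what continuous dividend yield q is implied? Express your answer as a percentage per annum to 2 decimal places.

From F = S·e^((r−q)T): (r − q) = ln(F/S)/T
ln(6893.52/6864.39) = ln(1.004244) = 0.004235
(r − q) = 0.004235 / (21/365) = 0.073608
q = r − ln(F/S)/T = 0.0887 − 0.073608 = 0.015092
q = 1.51%

1.51%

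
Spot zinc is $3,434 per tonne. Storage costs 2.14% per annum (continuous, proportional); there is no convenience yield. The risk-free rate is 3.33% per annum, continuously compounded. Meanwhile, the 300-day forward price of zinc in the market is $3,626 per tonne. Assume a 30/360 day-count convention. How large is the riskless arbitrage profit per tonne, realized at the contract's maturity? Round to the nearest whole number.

$32 per tonne

Fair forward: F* = S·e^(carry·T), with carry = (r + u) = 0.0333 + 0.0214 = 0.0547
F* = 3434 · e^(0.0547 × 300/360) = 3434 · e^0.045583 = 3434 × 1.046638 = $3594.1549
Market $3626 > fair $3594.1549: forward overpriced → cash-and-carry (buy spot, short the forward).
At maturity, profit = |F_mkt − F*| = |3626 − 3594.1549| = $32 per tonne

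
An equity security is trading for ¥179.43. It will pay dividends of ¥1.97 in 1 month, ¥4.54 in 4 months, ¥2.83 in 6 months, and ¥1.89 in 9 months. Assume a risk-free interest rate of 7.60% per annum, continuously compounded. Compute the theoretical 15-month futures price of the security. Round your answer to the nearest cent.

¥185.33

PV(dividends) I = 1.97·e^(−0.0760·1/12) + 4.54·e^(−0.0760·4/12) + 2.83·e^(−0.0760·6/12) + 1.89·e^(−0.0760·9/12)
I = 1.9576 + 4.4264 + 2.7245 + 1.7853 = 10.8938
F = (S − I)·e^(rT) = (179.43 − 10.8938) · e^(0.0760·15/12)
= 168.5362 · e^0.095000 = 168.5362 × 1.099659 = ¥185.33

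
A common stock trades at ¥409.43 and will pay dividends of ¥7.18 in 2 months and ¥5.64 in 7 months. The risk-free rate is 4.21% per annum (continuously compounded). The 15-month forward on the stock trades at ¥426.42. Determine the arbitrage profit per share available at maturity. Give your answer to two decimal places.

PV(dividends) I = 7.18·e^(−0.0421·2/12) + 5.64·e^(−0.0421·7/12) = 12.6330
Fair forward F* = (S − I)·e^(rT) = (409.43 − 12.6330)·e^0.052625 = 396.7970 × 1.054034 = 418.2375
Market ¥426.42 > fair 418.2375: forward overpriced → cash-and-carry (borrow at r, buy the stock and collect the dividends, short the forward).
Profit at T = |F_mkt − F*| = |426.42 − 418.2375| = ¥8.18 per share

¥8.18 per share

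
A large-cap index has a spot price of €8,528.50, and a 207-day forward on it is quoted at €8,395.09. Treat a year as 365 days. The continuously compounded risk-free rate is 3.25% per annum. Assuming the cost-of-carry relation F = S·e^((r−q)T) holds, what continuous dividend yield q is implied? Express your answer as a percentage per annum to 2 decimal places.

6.03%

From F = S·e^((r−q)T): (r − q) = ln(F/S)/T
ln(8395.09/8528.50) = ln(0.984357) = -0.015767
(r − q) = -0.015767 / (207/365) = -0.027802
q = r − ln(F/S)/T = 0.0325 + 0.027802 = 0.060302
q = 6.03%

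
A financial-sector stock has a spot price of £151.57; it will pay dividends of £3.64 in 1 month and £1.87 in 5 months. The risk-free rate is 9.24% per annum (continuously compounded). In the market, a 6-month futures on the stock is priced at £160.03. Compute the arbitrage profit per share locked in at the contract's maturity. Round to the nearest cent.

£6.96 per share

PV(dividends) I = 3.64·e^(−0.0924·1/12) + 1.87·e^(−0.0924·5/12) = 5.4115
Fair futures F* = (S − I)·e^(rT) = (151.57 − 5.4115)·e^0.046200 = 146.1585 × 1.047284 = 153.0695
Market £160.03 > fair 153.0695: forward overpriced → cash-and-carry (borrow at r, buy the stock and collect the dividends, short the forward).
Profit at T = |F_mkt − F*| = |160.03 − 153.0695| = £6.96 per share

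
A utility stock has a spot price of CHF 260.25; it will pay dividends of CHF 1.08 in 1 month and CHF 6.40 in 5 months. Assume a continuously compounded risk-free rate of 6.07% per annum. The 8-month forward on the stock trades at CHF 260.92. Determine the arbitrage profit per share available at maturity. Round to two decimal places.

CHF 2.46 per share

PV(dividends) I = 1.08·e^(−0.0607·1/12) + 6.40·e^(−0.0607·5/12) = 7.3147
Fair forward F* = (S − I)·e^(rT) = (260.25 − 7.3147)·e^0.040467 = 252.9353 × 1.041297 = 263.3808
Market CHF 260.92 < fair 263.3808: forward underpriced → reverse cash-and-carry (short the stock, invest proceeds at r, pay the dividends, go long the forward).
Profit at T = |F_mkt − F*| = |260.92 − 263.3808| = CHF 2.46 per share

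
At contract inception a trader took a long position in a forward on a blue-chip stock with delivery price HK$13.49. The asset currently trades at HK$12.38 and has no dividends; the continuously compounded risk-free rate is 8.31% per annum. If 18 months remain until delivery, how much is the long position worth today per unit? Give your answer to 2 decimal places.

HK$0.47

Current fair forward for the remaining 18 months: F = S·e^(r·T), r = 0.0831
F = 12.38 · e^(0.0831 × 18/12) = 12.38 × 1.132752 = 14.0235
Value of long forward = (F − K)·e^(−rT) = (14.0235 − 13.49) · e^(−0.0831·18/12)
= 0.5335 × 0.882806 = 0.47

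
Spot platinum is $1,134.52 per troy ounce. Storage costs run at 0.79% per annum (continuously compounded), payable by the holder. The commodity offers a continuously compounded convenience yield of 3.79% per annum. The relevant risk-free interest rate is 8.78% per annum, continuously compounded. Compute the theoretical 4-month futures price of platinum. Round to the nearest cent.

$1,156.59 per troy ounce

Net carry = r + u − y = 0.0878 + 0.0079 − 0.0379 = 0.0578
F = S·e^((r+u−y)T) = 1134.52 · e^(0.0578 × 4/12) = 1134.52 · e^0.01926667
= 1134.52 × 1.01945347 = $1,156.59 per troy ounce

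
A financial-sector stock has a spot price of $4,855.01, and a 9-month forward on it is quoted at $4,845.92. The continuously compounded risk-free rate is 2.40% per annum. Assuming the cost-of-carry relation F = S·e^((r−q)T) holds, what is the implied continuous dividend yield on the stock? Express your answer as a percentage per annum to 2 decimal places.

From F = S·e^((r−q)T): (r − q) = ln(F/S)/T
ln(4845.92/4855.01) = ln(0.998128) = -0.001874
(r − q) = -0.001874 / (9/12) = -0.002499
q = r − ln(F/S)/T = 0.0240 + 0.002499 = 0.026499
q = 2.65%

2.65%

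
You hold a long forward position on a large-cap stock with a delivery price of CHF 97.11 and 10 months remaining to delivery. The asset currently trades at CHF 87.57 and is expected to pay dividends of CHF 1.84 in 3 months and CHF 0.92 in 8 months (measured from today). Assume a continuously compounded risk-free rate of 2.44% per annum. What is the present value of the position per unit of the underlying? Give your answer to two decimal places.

PV(remaining dividends) I = 1.84·e^(−0.0244·3/12) + 0.92·e^(−0.0244·8/12) = 2.7340
Current forward F = (S − I)·e^(rT) = (87.57 − 2.7340)·e^(0.0244·10/12) = 84.8360 × 1.020541 = 86.5786
Value (long) = (F − K)·e^(−rT) = (86.5786 − 97.11) × 0.979872 = -10.3194
Value = -CHF 10.32

-CHF 10.32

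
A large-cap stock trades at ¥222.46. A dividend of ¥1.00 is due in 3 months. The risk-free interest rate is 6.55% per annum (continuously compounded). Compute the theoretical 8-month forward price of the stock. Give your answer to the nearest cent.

¥231.36

PV(dividends) I = 1.00·e^(−0.0655·3/12)
I = 0.9838
F = (S − I)·e^(rT) = (222.46 − 0.9838) · e^(0.0655·8/12)
= 221.4762 · e^0.043667 = 221.4762 × 1.044634 = ¥231.36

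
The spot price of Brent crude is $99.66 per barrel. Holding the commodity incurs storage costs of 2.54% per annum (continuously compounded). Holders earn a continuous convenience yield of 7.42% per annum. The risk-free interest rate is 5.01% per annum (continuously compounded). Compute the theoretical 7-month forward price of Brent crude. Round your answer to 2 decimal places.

$99.74 per barrel

Net carry = r + u − y = 0.0501 + 0.0254 − 0.0742 = 0.0013
F = S·e^((r+u−y)T) = 99.66 · e^(0.0013 × 7/12) = 99.66 · e^0.000758
= 99.66 × 1.000758 = $99.74 per barrel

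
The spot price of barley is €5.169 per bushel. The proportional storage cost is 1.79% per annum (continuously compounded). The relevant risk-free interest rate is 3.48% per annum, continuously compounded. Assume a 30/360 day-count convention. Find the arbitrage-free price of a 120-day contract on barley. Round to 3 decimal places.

€5.261 per bushel

Net carry = r + u − y = 0.0348 + 0.0179 − 0.0000 = 0.0527
F = S·e^((r+u−y)T) = 5.169 · e^(0.0527 × 120/360) = 5.169 · e^0.017567
= 5.169 × 1.017722 = €5.261 per bushel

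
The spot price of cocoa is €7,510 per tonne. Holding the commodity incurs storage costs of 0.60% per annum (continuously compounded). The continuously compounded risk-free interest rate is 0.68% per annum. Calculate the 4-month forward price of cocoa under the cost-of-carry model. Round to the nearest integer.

Net carry = r + u − y = 0.0068 + 0.0060 − 0.0000 = 0.0128
F = S·e^((r+u−y)T) = 7510 · e^(0.0128 × 4/12) = 7510 · e^0.004267
= 7510 × 1.004276 = €7,542 per tonne

€7,542 per tonne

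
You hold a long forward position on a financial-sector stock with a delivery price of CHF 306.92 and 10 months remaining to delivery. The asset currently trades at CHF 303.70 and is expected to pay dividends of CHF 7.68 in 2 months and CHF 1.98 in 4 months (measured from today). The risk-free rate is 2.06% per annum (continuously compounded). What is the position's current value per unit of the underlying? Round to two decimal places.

PV(remaining dividends) I = 7.68·e^(−0.0206·2/12) + 1.98·e^(−0.0206·4/12) = 9.6201
Current forward F = (S − I)·e^(rT) = (303.70 − 9.6201)·e^(0.0206·10/12) = 294.0799 × 1.017315 = 299.1719
Value (long) = (F − K)·e^(−rT) = (299.1719 − 306.92) × 0.982980 = -7.6162
Value = -CHF 7.62

-CHF 7.62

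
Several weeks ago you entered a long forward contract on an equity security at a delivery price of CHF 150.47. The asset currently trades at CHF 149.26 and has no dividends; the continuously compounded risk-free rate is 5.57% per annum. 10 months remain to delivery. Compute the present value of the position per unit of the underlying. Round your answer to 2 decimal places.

Current fair forward for the remaining 10 months: F = S·e^(r·T), r = 0.0557
F = 149.26 · e^(0.0557 × 10/12) = 149.26 × 1.047511 = 156.3515
Value of long forward = (F − K)·e^(−rT) = (156.3515 − 150.47) · e^(−0.0557·10/12)
= 5.8815 × 0.954644 = 5.61

CHF 5.61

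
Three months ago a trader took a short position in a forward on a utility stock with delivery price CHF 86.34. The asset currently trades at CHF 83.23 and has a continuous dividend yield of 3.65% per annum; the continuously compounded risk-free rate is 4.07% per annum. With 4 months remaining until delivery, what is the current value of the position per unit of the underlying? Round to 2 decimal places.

CHF 2.95

Current fair forward for the remaining 4 months: F = S·e^((r − q)·T), (r − q) = 0.0407 − 0.0365 = 0.0042
F = 83.23 · e^(0.0042 × 4/12) = 83.23 × 1.001401 = 83.3466
Value of long forward = (F − K)·e^(−rT) = (83.3466 − 86.34) · e^(−0.0407·4/12)
= -2.9934 × 0.986525 = -2.95
Short position value = −(long value) = CHF 2.95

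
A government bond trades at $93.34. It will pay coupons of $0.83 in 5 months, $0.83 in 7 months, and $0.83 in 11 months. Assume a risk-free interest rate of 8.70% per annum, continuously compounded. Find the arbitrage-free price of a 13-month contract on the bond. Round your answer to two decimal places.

$99.98

PV(coupons) I = 0.83·e^(−0.0870·5/12) + 0.83·e^(−0.0870·7/12) + 0.83·e^(−0.0870·11/12)
I = 0.8005 + 0.7889 + 0.7664 = 2.3558
F = (S − I)·e^(rT) = (93.34 − 2.3558) · e^(0.0870·13/12)
= 90.9842 · e^0.094250 = 90.9842 × 1.098834 = $99.98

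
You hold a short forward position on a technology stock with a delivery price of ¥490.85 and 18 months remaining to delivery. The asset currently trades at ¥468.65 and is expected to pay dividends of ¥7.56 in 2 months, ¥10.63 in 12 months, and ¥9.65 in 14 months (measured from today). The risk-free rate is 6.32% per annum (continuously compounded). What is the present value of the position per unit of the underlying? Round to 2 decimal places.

PV(remaining dividends) I = 7.56·e^(−0.0632·2/12) + 10.63·e^(−0.0632·12/12) + 9.65·e^(−0.0632·14/12) = 26.4238
Current forward F = (S − I)·e^(rT) = (468.65 − 26.4238)·e^(0.0632·18/12) = 442.2262 × 1.099439 = 486.2007
Value (long) = (F − K)·e^(−rT) = (486.2007 − 490.85) × 0.909555 = -4.2288
Short position value = −(long value) = ¥4.23

¥4.23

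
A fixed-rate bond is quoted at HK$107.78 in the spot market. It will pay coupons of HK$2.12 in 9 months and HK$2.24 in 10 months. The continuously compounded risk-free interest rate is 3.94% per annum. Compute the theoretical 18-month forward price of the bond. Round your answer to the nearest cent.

HK$109.86

PV(coupons) I = 2.12·e^(−0.0394·9/12) + 2.24·e^(−0.0394·10/12)
I = 2.0583 + 2.1676 = 4.2259
F = (S − I)·e^(rT) = (107.78 − 4.2259) · e^(0.0394·18/12)
= 103.5541 · e^0.059100 = 103.5541 × 1.060881 = HK$109.86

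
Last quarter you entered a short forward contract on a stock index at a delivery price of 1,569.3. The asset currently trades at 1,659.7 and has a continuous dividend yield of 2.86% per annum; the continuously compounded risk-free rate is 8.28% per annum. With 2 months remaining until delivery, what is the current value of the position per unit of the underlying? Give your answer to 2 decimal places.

Current fair forward for the remaining 2 months: F = S·e^((r − q)·T), (r − q) = 0.0828 − 0.0286 = 0.0542
F = 1659.7 · e^(0.0542 × 2/12) = 1659.7 × 1.00907426 = 1674.7605
Value of long forward = (F − K)·e^(−rT) = (1674.7605 − 1569.3) · e^(−0.0828·2/12)
= 105.4605 × 0.98629478 = 104.02
Short position value = −(long value) = -104.02

-104.02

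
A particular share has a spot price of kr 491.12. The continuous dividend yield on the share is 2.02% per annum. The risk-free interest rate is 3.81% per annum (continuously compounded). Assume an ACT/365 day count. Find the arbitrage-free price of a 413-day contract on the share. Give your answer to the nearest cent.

F = S·e^((r − q)T) = 491.12 · e^((0.0381 − 0.0202) × 413/365)
= 491.12 · e^0.020254 = 491.12 × 1.020461
F = kr 501.17

kr 501.17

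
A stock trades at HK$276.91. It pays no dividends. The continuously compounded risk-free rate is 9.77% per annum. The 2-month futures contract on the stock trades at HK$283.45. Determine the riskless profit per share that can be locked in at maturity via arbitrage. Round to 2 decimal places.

HK$1.99 per share

Fair futures: F* = S·e^(carry·T), with carry = r = 0.0977
F* = 276.91 · e^(0.0977 × 2/12) = 276.91 · e^0.016283 = 276.91 × 1.016416 = HK$281.4558
Market HK$283.45 > fair HK$281.4558: forward overpriced → cash-and-carry (buy spot, short the forward).
At maturity, profit = |F_mkt − F*| = |283.45 − 281.4558| = HK$1.99 per share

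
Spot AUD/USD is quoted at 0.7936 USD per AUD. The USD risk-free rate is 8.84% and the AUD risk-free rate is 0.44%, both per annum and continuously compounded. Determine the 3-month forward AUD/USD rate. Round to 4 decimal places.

F = S·e^((r_USD − r_AUD)T) = 0.7936 · e^((0.0884 − 0.0044) × 3/12)
= 0.7936 · e^0.021000 = 0.7936 × 1.021222
F = 0.8104 USD per AUD

0.8104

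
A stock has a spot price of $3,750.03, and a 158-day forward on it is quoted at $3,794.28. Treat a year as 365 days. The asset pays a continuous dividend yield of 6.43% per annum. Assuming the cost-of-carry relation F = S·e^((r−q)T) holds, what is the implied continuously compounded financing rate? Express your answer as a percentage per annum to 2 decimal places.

9.14%

From F = S·e^((r−q)T): (r − q) = ln(F/S)/T
ln(3794.28/3750.03) = ln(1.011800) = 0.011731
(r − q) = 0.011731 / (158/365) = 0.027100
r = ln(F/S)/T + q = 0.027100 + 0.0643 = 0.091400
r = 9.14%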